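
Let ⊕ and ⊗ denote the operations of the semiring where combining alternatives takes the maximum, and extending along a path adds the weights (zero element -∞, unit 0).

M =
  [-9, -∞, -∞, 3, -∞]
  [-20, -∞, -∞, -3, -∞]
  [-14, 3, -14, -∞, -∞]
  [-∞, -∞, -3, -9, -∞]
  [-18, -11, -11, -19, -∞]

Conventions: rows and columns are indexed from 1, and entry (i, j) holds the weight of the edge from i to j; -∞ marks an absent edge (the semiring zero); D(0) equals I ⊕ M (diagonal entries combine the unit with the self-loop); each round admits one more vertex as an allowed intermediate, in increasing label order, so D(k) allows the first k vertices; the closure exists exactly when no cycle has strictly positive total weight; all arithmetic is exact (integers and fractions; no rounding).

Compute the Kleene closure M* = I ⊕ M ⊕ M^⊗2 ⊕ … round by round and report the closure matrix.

D(0):
  [0, -∞, -∞, 3, -∞]
  [-20, 0, -∞, -3, -∞]
  [-14, 3, 0, -∞, -∞]
  [-∞, -∞, -3, 0, -∞]
  [-18, -11, -11, -19, 0]
D(1):
  [0, -∞, -∞, 3, -∞]
  [-20, 0, -∞, -3, -∞]
  [-14, 3, 0, -11, -∞]
  [-∞, -∞, -3, 0, -∞]
  [-18, -11, -11, -15, 0]
D(2):
  [0, -∞, -∞, 3, -∞]
  [-20, 0, -∞, -3, -∞]
  [-14, 3, 0, 0, -∞]
  [-∞, -∞, -3, 0, -∞]
  [-18, -11, -11, -14, 0]
D(3):
  [0, -∞, -∞, 3, -∞]
  [-20, 0, -∞, -3, -∞]
  [-14, 3, 0, 0, -∞]
  [-17, 0, -3, 0, -∞]
  [-18, -8, -11, -11, 0]
D(4):
  [0, 3, 0, 3, -∞]
  [-20, 0, -6, -3, -∞]
  [-14, 3, 0, 0, -∞]
  [-17, 0, -3, 0, -∞]
  [-18, -8, -11, -11, 0]
D(5):
  [0, 3, 0, 3, -∞]
  [-20, 0, -6, -3, -∞]
  [-14, 3, 0, 0, -∞]
  [-17, 0, -3, 0, -∞]
  [-18, -8, -11, -11, 0]
Answer: M* = [[0, 3, 0, 3, -∞], [-20, 0, -6, -3, -∞], [-14, 3, 0, 0, -∞], [-17, 0, -3, 0, -∞], [-18, -8, -11, -11, 0]]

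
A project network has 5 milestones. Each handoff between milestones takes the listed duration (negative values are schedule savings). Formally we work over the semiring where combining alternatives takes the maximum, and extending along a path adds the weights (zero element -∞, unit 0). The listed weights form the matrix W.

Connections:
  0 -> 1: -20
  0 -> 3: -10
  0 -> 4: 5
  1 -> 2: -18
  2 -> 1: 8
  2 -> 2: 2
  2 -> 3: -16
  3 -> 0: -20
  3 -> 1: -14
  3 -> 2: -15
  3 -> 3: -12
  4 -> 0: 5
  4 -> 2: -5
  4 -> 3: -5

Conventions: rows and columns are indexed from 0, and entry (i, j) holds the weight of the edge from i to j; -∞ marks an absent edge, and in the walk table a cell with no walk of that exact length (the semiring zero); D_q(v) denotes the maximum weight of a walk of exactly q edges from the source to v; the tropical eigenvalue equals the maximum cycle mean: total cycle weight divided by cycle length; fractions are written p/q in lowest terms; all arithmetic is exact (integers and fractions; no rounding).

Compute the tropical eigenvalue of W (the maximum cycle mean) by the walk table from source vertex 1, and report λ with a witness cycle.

q=0: [-∞, 0, -∞, -∞, -∞]
q=1: [-∞, -∞, -18, -∞, -∞]
q=2: [-∞, -10, -16, -34, -∞]
q=3: [-54, -8, -14, -32, -∞]
q=4: [-52, -6, -12, -30, -49]
q=5: [-44, -4, -10, -28, -47]
Optimal cycle mean attained by: cycle 0->4->0, total 5 + 5, length 2.
Answer: λ = 5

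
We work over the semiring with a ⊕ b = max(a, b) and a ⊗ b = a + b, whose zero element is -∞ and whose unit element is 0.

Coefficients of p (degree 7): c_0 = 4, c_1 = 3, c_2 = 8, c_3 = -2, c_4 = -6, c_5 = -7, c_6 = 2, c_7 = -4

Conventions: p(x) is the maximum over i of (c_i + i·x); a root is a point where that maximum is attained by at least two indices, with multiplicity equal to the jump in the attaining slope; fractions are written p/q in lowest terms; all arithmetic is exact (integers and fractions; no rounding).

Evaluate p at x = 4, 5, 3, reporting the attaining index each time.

p(4) = max(4+0·4=4, 3+1·4=7, 8+2·4=16, -2+3·4=10, -6+4·4=10, -7+5·4=13, 2+6·4=26, -4+7·4=24) = 26 (attained by i=6)
p(5) = max(4+0·5=4, 3+1·5=8, 8+2·5=18, -2+3·5=13, -6+4·5=14, -7+5·5=18, 2+6·5=32, -4+7·5=31) = 32 (attained by i=6)
p(3) = max(4+0·3=4, 3+1·3=6, 8+2·3=14, -2+3·3=7, -6+4·3=6, -7+5·3=8, 2+6·3=20, -4+7·3=17) = 20 (attained by i=6)
Answer: p(4) = 26; p(5) = 32; p(3) = 20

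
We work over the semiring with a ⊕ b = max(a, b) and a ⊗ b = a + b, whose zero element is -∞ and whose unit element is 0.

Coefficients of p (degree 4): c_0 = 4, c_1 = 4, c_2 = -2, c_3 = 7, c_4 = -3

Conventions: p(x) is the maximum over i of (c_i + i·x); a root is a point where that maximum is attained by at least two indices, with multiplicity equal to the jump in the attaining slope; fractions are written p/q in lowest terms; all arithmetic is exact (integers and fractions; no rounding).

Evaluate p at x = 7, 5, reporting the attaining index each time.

p(7) = max(4+0·7=4, 4+1·7=11, -2+2·7=12, 7+3·7=28, -3+4·7=25) = 28 (attained by i=3)
p(5) = max(4+0·5=4, 4+1·5=9, -2+2·5=8, 7+3·5=22, -3+4·5=17) = 22 (attained by i=3)
Answer: p(7) = 28; p(5) = 22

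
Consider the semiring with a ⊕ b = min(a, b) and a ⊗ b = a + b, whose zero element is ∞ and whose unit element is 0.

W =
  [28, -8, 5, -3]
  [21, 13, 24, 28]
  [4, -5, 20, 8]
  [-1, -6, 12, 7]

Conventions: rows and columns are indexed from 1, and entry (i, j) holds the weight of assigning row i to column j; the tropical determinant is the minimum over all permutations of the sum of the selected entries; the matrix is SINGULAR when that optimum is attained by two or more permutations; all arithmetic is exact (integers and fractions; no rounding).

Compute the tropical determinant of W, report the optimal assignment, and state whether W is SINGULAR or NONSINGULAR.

σ = (1, 2, 3, 4): 28 + 13 + 20 + 7 = 68
σ = (1, 2, 4, 3): 28 + 13 + 8 + 12 = 61
σ = (1, 3, 2, 4): 28 + 24 + (-5) + 7 = 54
σ = (1, 3, 4, 2): 28 + 24 + 8 + (-6) = 54
σ = (1, 4, 2, 3): 28 + 28 + (-5) + 12 = 63
σ = (1, 4, 3, 2): 28 + 28 + 20 + (-6) = 70
σ = (2, 1, 3, 4): (-8) + 21 + 20 + 7 = 40
σ = (2, 1, 4, 3): (-8) + 21 + 8 + 12 = 33
σ = (2, 3, 1, 4): (-8) + 24 + 4 + 7 = 27
σ = (2, 3, 4, 1): (-8) + 24 + 8 + (-1) = 23
σ = (2, 4, 1, 3): (-8) + 28 + 4 + 12 = 36
σ = (2, 4, 3, 1): (-8) + 28 + 20 + (-1) = 39
σ = (3, 1, 2, 4): 5 + 21 + (-5) + 7 = 28
σ = (3, 1, 4, 2): 5 + 21 + 8 + (-6) = 28
σ = (3, 2, 1, 4): 5 + 13 + 4 + 7 = 29
σ = (3, 2, 4, 1): 5 + 13 + 8 + (-1) = 25
σ = (3, 4, 1, 2): 5 + 28 + 4 + (-6) = 31
σ = (3, 4, 2, 1): 5 + 28 + (-5) + (-1) = 27
σ = (4, 1, 2, 3): (-3) + 21 + (-5) + 12 = 25
σ = (4, 1, 3, 2): (-3) + 21 + 20 + (-6) = 32
σ = (4, 2, 1, 3): (-3) + 13 + 4 + 12 = 26
σ = (4, 2, 3, 1): (-3) + 13 + 20 + (-1) = 29
σ = (4, 3, 1, 2): (-3) + 24 + 4 + (-6) = 19
σ = (4, 3, 2, 1): (-3) + 24 + (-5) + (-1) = 15
Optimal value attained by: σ = (4, 3, 2, 1).
Answer: det⊕(W) = 15; verdict: NONSINGULAR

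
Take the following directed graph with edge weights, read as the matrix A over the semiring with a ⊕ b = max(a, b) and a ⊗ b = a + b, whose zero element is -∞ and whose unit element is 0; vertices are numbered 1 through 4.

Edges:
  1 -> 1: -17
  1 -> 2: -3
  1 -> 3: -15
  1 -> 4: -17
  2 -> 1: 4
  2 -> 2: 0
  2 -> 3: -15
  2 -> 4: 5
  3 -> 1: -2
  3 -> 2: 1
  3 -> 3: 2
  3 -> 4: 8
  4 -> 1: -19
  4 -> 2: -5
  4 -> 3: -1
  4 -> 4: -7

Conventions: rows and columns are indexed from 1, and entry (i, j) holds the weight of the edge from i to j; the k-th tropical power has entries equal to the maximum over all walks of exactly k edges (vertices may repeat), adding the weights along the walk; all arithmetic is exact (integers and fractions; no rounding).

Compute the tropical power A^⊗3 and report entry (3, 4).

A^⊗2:
  [1, -3, -13, 2]
  [4, 1, 4, 5]
  [5, 3, 7, 10]
  [-1, 0, 1, 7]
A^⊗3:
  [1, -2, 1, 2]
  [5, 5, 6, 12]
  [7, 8, 9, 15]
  [4, 2, 6, 9]
Key observation: the optimum is the walk 3->4->3->4, with weight 8 + (-1) + 8 = 15.
Optimal value attained by: walk 3->4->3->4.
Answer: (A^⊗3)[3][4] = 15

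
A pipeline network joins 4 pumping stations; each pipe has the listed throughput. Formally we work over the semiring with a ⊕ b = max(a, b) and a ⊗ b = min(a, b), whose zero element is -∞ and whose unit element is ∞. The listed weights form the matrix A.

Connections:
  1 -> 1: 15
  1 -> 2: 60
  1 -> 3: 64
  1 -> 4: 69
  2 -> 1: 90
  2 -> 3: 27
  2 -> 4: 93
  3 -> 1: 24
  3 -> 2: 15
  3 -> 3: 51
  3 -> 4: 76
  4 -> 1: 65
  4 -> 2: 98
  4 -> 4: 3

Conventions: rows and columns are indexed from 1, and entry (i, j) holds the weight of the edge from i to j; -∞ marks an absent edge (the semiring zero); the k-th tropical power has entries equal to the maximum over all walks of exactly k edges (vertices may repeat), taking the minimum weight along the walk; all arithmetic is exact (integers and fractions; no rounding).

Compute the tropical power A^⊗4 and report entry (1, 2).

A^⊗2:
  [65, 69, 51, 64]
  [65, 93, 64, 69]
  [65, 76, 51, 51]
  [90, 60, 64, 93]
A^⊗3:
  [69, 64, 64, 69]
  [90, 69, 64, 93]
  [76, 60, 64, 76]
  [65, 93, 64, 69]
A^⊗4:
  [65, 69, 64, 69]
  [69, 93, 64, 69]
  [65, 76, 64, 69]
  [90, 69, 64, 93]
Key observation: the optimum is the walk 1->4->2->4->2, with weight 69 min 98 min 93 min 98 = 69.
Optimal value attained by: walk 1->4->2->4->2.
Answer: (A^⊗4)[1][2] = 69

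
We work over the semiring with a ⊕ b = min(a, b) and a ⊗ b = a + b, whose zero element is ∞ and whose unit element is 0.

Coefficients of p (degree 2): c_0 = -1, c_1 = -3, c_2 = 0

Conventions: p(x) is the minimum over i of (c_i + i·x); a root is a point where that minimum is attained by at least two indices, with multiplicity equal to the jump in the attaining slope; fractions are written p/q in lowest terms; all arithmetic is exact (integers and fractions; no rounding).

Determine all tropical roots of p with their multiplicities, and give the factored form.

hull edge (i=0, c=-1) to (i=1, c=-3): slope -2, span 1
hull edge (i=1, c=-3) to (i=2, c=0): slope 3, span 1
Factored form: p(x) = 0 ⊗ (x ⊕ (-3)) ⊗ (x ⊕ 2)
Answer: roots = -3 (mult 1), 2 (mult 1)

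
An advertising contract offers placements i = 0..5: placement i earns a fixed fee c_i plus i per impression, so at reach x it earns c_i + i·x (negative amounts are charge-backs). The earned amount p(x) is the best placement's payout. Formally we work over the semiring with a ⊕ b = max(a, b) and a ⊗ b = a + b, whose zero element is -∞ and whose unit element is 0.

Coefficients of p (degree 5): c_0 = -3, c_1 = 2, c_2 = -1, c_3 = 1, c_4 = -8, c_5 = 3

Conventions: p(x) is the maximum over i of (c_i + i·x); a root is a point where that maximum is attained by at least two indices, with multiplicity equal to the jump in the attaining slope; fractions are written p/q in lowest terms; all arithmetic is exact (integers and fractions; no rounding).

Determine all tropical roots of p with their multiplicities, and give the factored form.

hull edge (i=0, c=-3) to (i=1, c=2): slope 5, span 1
hull edge (i=1, c=2) to (i=5, c=3): slope 1/4, span 4
Factored form: p(x) = 3 ⊗ (x ⊕ (-5)) ⊗ (x ⊕ (-1/4)) ⊗ (x ⊕ (-1/4)) ⊗ (x ⊕ (-1/4)) ⊗ (x ⊕ (-1/4))
Answer: roots = -5 (mult 1), -1/4 (mult 4)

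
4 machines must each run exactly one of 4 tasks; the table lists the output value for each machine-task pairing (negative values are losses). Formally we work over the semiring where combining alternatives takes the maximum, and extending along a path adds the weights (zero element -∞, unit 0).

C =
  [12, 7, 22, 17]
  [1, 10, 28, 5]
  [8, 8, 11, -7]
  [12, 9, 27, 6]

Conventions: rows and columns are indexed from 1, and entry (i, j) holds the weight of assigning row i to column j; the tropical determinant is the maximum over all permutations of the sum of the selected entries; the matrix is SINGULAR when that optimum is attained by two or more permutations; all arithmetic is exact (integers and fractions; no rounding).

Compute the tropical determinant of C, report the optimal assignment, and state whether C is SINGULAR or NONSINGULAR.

σ = (1, 2, 3, 4): 12 + 10 + 11 + 6 = 39
σ = (1, 2, 4, 3): 12 + 10 + (-7) + 27 = 42
σ = (1, 3, 2, 4): 12 + 28 + 8 + 6 = 54
σ = (1, 3, 4, 2): 12 + 28 + (-7) + 9 = 42
σ = (1, 4, 2, 3): 12 + 5 + 8 + 27 = 52
σ = (1, 4, 3, 2): 12 + 5 + 11 + 9 = 37
σ = (2, 1, 3, 4): 7 + 1 + 11 + 6 = 25
σ = (2, 1, 4, 3): 7 + 1 + (-7) + 27 = 28
σ = (2, 3, 1, 4): 7 + 28 + 8 + 6 = 49
σ = (2, 3, 4, 1): 7 + 28 + (-7) + 12 = 40
σ = (2, 4, 1, 3): 7 + 5 + 8 + 27 = 47
σ = (2, 4, 3, 1): 7 + 5 + 11 + 12 = 35
σ = (3, 1, 2, 4): 22 + 1 + 8 + 6 = 37
σ = (3, 1, 4, 2): 22 + 1 + (-7) + 9 = 25
σ = (3, 2, 1, 4): 22 + 10 + 8 + 6 = 46
σ = (3, 2, 4, 1): 22 + 10 + (-7) + 12 = 37
σ = (3, 4, 1, 2): 22 + 5 + 8 + 9 = 44
σ = (3, 4, 2, 1): 22 + 5 + 8 + 12 = 47
σ = (4, 1, 2, 3): 17 + 1 + 8 + 27 = 53
σ = (4, 1, 3, 2): 17 + 1 + 11 + 9 = 38
σ = (4, 2, 1, 3): 17 + 10 + 8 + 27 = 62
σ = (4, 2, 3, 1): 17 + 10 + 11 + 12 = 50
σ = (4, 3, 1, 2): 17 + 28 + 8 + 9 = 62
σ = (4, 3, 2, 1): 17 + 28 + 8 + 12 = 65
Optimal value attained by: σ = (4, 3, 2, 1).
Answer: det⊕(C) = 65; verdict: NONSINGULAR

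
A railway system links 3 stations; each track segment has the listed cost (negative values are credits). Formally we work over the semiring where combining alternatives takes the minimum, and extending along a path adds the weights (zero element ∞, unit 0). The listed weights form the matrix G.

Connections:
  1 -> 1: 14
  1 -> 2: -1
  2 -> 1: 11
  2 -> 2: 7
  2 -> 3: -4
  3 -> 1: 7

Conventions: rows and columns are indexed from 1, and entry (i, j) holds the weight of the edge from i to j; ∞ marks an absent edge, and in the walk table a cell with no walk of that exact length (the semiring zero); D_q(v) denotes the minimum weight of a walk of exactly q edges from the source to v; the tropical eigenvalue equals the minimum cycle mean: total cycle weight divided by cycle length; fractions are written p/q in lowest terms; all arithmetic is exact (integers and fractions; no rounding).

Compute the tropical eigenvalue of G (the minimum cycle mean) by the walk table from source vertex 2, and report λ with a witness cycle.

q=0: [∞, 0, ∞]
q=1: [11, 7, -4]
q=2: [3, 10, 3]
q=3: [10, 2, 6]
Optimal cycle mean attained by: cycle 1->2->3->1, total (-1) + (-4) + 7, length 3.
Answer: λ = 2/3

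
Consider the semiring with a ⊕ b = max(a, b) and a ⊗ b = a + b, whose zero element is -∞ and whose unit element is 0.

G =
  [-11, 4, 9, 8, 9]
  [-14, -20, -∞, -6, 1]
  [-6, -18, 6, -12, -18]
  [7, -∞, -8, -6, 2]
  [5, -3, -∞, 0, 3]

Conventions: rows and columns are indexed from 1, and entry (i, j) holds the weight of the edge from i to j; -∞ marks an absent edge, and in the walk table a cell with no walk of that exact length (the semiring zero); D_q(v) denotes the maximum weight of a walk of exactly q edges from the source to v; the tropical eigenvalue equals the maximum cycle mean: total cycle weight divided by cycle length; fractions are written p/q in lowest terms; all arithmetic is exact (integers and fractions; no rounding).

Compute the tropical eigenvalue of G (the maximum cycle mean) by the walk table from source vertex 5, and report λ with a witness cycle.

q=0: [-∞, -∞, -∞, -∞, 0]
q=1: [5, -3, -∞, 0, 3]
q=2: [8, 9, 14, 13, 14]
q=3: [20, 12, 20, 16, 17]
q=4: [23, 24, 29, 28, 29]
q=5: [35, 27, 35, 31, 32]
Optimal cycle mean attained by: cycle 1->4->1, total 8 + 7, length 2.
Answer: λ = 15/2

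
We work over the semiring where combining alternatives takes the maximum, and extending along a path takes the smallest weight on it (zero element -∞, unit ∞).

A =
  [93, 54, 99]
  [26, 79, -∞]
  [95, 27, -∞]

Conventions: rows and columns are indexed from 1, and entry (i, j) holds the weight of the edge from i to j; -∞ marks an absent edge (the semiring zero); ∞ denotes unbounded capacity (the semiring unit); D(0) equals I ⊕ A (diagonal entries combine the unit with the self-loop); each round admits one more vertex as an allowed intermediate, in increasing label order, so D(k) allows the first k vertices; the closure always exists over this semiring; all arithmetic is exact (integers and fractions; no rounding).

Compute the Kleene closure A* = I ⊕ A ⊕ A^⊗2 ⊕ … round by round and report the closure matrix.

D(0):
  [∞, 54, 99]
  [26, ∞, -∞]
  [95, 27, ∞]
D(1):
  [∞, 54, 99]
  [26, ∞, 26]
  [95, 54, ∞]
D(2):
  [∞, 54, 99]
  [26, ∞, 26]
  [95, 54, ∞]
D(3):
  [∞, 54, 99]
  [26, ∞, 26]
  [95, 54, ∞]
Answer: A* = [[∞, 54, 99], [26, ∞, 26], [95, 54, ∞]]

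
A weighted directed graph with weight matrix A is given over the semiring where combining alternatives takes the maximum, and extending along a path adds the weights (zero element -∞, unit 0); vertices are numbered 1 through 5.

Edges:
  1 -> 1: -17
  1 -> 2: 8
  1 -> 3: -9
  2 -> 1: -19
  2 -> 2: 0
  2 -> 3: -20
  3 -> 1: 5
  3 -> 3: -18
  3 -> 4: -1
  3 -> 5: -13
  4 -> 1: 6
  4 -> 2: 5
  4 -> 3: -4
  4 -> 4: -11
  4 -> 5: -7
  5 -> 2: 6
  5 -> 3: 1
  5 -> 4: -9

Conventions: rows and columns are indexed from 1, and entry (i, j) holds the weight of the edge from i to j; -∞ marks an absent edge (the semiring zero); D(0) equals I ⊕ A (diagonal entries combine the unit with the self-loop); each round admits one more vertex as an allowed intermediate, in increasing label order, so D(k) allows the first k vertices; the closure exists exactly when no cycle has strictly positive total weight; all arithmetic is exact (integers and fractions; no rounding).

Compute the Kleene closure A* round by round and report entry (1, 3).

D(0):
  [0, 8, -9, -∞, -∞]
  [-19, 0, -20, -∞, -∞]
  [5, -∞, 0, -1, -13]
  [6, 5, -4, 0, -7]
  [-∞, 6, 1, -9, 0]
D(1):
  [0, 8, -9, -∞, -∞]
  [-19, 0, -20, -∞, -∞]
  [5, 13, 0, -1, -13]
  [6, 14, -3, 0, -7]
  [-∞, 6, 1, -9, 0]
D(2):
  [0, 8, -9, -∞, -∞]
  [-19, 0, -20, -∞, -∞]
  [5, 13, 0, -1, -13]
  [6, 14, -3, 0, -7]
  [-13, 6, 1, -9, 0]
D(3):
  [0, 8, -9, -10, -22]
  [-15, 0, -20, -21, -33]
  [5, 13, 0, -1, -13]
  [6, 14, -3, 0, -7]
  [6, 14, 1, 0, 0]
D(4):
  [0, 8, -9, -10, -17]
  [-15, 0, -20, -21, -28]
  [5, 13, 0, -1, -8]
  [6, 14, -3, 0, -7]
  [6, 14, 1, 0, 0]
D(5):
  [0, 8, -9, -10, -17]
  [-15, 0, -20, -21, -28]
  [5, 13, 0, -1, -8]
  [6, 14, -3, 0, -7]
  [6, 14, 1, 0, 0]
Answer: A*[1][3] = -9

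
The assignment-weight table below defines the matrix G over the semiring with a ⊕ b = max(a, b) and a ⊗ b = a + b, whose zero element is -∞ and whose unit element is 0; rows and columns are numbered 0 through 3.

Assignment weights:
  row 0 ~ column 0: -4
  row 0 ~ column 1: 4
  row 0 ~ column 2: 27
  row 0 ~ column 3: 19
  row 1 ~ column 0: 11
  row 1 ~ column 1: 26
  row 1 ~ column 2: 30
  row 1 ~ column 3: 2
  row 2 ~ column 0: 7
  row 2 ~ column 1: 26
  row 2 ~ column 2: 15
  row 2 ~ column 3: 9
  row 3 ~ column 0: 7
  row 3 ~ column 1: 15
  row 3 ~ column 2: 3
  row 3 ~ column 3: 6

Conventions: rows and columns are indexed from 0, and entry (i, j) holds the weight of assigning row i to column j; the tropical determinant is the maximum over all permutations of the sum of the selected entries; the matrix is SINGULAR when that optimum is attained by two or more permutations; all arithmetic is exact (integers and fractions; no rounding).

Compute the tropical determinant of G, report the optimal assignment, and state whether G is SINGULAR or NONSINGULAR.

σ = (0, 1, 2, 3): (-4) + 26 + 15 + 6 = 43
σ = (0, 1, 3, 2): (-4) + 26 + 9 + 3 = 34
σ = (0, 2, 1, 3): (-4) + 30 + 26 + 6 = 58
σ = (0, 2, 3, 1): (-4) + 30 + 9 + 15 = 50
σ = (0, 3, 1, 2): (-4) + 2 + 26 + 3 = 27
σ = (0, 3, 2, 1): (-4) + 2 + 15 + 15 = 28
σ = (1, 0, 2, 3): 4 + 11 + 15 + 6 = 36
σ = (1, 0, 3, 2): 4 + 11 + 9 + 3 = 27
σ = (1, 2, 0, 3): 4 + 30 + 7 + 6 = 47
σ = (1, 2, 3, 0): 4 + 30 + 9 + 7 = 50
σ = (1, 3, 0, 2): 4 + 2 + 7 + 3 = 16
σ = (1, 3, 2, 0): 4 + 2 + 15 + 7 = 28
σ = (2, 0, 1, 3): 27 + 11 + 26 + 6 = 70
σ = (2, 0, 3, 1): 27 + 11 + 9 + 15 = 62
σ = (2, 1, 0, 3): 27 + 26 + 7 + 6 = 66
σ = (2, 1, 3, 0): 27 + 26 + 9 + 7 = 69
σ = (2, 3, 0, 1): 27 + 2 + 7 + 15 = 51
σ = (2, 3, 1, 0): 27 + 2 + 26 + 7 = 62
σ = (3, 0, 1, 2): 19 + 11 + 26 + 3 = 59
σ = (3, 0, 2, 1): 19 + 11 + 15 + 15 = 60
σ = (3, 1, 0, 2): 19 + 26 + 7 + 3 = 55
σ = (3, 1, 2, 0): 19 + 26 + 15 + 7 = 67
σ = (3, 2, 0, 1): 19 + 30 + 7 + 15 = 71
σ = (3, 2, 1, 0): 19 + 30 + 26 + 7 = 82
Optimal value attained by: σ = (3, 2, 1, 0).
Answer: det⊕(G) = 82; verdict: NONSINGULAR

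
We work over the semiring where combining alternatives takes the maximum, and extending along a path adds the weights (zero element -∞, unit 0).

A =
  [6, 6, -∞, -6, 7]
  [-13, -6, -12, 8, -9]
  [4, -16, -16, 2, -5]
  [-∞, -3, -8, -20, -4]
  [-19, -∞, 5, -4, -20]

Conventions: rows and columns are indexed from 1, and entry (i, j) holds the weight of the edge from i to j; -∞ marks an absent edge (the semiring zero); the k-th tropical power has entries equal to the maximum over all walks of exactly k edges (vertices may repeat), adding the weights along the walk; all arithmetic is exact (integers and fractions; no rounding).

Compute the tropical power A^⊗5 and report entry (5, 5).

A^⊗2:
  [12, 12, 12, 14, 13]
  [-7, 5, 0, 2, 4]
  [10, 10, 0, -2, 11]
  [-4, -9, 1, 5, -12]
  [9, -7, -11, 7, 0]
A^⊗3:
  [18, 18, 18, 20, 19]
  [4, -1, 9, 13, 0]
  [16, 16, 16, 18, 17]
  [5, 2, -3, 3, 3]
  [15, 15, 5, 3, 16]
A^⊗4:
  [24, 24, 24, 26, 25]
  [13, 10, 5, 11, 11]
  [22, 22, 22, 24, 23]
  [11, 11, 8, 10, 12]
  [21, 21, 21, 23, 22]
A^⊗5:
  [30, 30, 30, 32, 31]
  [19, 19, 16, 18, 20]
  [28, 28, 28, 30, 29]
  [17, 17, 17, 19, 18]
  [27, 27, 27, 29, 28]
Key observation: the optimum is the walk 5->3->1->1->1->5, with weight 5 + 4 + 6 + 6 + 7 = 28.
Optimal value attained by: walk 5->3->1->1->1->5.
Answer: (A^⊗5)[5][5] = 28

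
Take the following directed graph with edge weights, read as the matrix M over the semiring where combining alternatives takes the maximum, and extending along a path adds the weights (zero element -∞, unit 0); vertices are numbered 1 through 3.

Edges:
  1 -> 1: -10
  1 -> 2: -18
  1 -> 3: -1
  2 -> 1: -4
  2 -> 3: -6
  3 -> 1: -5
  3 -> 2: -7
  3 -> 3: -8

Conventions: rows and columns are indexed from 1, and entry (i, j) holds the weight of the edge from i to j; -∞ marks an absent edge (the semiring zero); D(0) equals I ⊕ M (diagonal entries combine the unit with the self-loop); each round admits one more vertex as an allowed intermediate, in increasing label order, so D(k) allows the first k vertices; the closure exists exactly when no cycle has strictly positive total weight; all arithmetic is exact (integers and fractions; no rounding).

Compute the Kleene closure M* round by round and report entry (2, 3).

D(0):
  [0, -18, -1]
  [-4, 0, -6]
  [-5, -7, 0]
D(1):
  [0, -18, -1]
  [-4, 0, -5]
  [-5, -7, 0]
D(2):
  [0, -18, -1]
  [-4, 0, -5]
  [-5, -7, 0]
D(3):
  [0, -8, -1]
  [-4, 0, -5]
  [-5, -7, 0]
Answer: M*[2][3] = -5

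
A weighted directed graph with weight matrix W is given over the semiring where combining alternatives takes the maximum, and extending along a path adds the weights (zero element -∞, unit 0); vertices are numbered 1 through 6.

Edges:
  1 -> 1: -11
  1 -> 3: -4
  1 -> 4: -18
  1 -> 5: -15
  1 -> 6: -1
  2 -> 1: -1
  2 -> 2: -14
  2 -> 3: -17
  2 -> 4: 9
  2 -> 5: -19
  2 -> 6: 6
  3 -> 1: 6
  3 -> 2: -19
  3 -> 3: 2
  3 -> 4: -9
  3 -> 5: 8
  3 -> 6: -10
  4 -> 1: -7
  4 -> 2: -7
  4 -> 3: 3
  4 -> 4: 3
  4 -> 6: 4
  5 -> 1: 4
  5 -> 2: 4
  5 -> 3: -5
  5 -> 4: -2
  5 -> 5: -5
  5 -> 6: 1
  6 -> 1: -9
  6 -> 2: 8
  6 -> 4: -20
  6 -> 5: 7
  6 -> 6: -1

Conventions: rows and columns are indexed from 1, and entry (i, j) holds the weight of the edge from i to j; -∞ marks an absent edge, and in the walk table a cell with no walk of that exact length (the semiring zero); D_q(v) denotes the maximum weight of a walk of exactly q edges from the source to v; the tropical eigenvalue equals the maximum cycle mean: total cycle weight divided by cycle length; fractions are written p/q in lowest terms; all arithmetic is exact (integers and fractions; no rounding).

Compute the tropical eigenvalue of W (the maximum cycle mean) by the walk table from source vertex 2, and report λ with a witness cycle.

q=0: [-∞, 0, -∞, -∞, -∞, -∞]
q=1: [-1, -14, -17, 9, -19, 6]
q=2: [2, 14, 12, 12, 13, 13]
q=3: [18, 21, 15, 23, 20, 20]
q=4: [24, 28, 26, 30, 27, 27]
q=5: [32, 35, 33, 37, 34, 34]
q=6: [39, 42, 40, 44, 41, 41]
Optimal cycle mean attained by: cycle 2->4->6->2, total 9 + 4 + 8, length 3.
Answer: λ = 7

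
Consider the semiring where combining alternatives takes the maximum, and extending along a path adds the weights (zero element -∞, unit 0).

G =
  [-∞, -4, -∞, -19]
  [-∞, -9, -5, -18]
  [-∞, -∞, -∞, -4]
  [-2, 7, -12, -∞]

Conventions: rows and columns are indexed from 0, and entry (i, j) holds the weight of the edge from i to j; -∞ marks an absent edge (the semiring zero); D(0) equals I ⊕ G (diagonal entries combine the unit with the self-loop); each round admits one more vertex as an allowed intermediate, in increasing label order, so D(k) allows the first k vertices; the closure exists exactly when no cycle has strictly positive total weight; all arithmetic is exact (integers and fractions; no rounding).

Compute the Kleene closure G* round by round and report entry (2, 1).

D(0):
  [0, -4, -∞, -19]
  [-∞, 0, -5, -18]
  [-∞, -∞, 0, -4]
  [-2, 7, -12, 0]
D(1):
  [0, -4, -∞, -19]
  [-∞, 0, -5, -18]
  [-∞, -∞, 0, -4]
  [-2, 7, -12, 0]
D(2):
  [0, -4, -9, -19]
  [-∞, 0, -5, -18]
  [-∞, -∞, 0, -4]
  [-2, 7, 2, 0]
D(3):
  [0, -4, -9, -13]
  [-∞, 0, -5, -9]
  [-∞, -∞, 0, -4]
  [-2, 7, 2, 0]
D(4):
  [0, -4, -9, -13]
  [-11, 0, -5, -9]
  [-6, 3, 0, -4]
  [-2, 7, 2, 0]
Answer: G*[2][1] = 3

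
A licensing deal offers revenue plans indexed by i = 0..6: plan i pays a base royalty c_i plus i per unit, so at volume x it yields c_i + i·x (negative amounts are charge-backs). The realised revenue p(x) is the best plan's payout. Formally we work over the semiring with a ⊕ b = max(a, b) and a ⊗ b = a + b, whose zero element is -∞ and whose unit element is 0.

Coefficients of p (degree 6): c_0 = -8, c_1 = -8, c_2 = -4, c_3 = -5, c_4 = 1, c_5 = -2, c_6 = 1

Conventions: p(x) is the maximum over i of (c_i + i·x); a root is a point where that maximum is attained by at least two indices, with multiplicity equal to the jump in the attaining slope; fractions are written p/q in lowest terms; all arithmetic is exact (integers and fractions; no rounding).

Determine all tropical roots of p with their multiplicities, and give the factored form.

hull edge (i=0, c=-8) to (i=4, c=1): slope 9/4, span 4
hull edge (i=4, c=1) to (i=6, c=1): slope 0, span 2
Factored form: p(x) = 1 ⊗ (x ⊕ (-9/4)) ⊗ (x ⊕ (-9/4)) ⊗ (x ⊕ (-9/4)) ⊗ (x ⊕ (-9/4)) ⊗ (x ⊕ 0) ⊗ (x ⊕ 0)
Answer: roots = -9/4 (mult 4), 0 (mult 2)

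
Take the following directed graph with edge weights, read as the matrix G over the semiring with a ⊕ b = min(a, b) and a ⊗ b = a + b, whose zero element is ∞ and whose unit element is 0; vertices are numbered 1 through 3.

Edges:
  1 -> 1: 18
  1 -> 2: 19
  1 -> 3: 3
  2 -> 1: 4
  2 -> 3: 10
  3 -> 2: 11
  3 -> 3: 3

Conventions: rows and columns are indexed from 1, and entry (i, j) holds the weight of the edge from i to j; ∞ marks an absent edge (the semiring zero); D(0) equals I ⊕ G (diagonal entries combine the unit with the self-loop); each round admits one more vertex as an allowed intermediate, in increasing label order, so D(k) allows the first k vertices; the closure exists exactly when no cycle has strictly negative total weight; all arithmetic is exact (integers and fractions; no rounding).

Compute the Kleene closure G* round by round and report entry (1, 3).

D(0):
  [0, 19, 3]
  [4, 0, 10]
  [∞, 11, 0]
D(1):
  [0, 19, 3]
  [4, 0, 7]
  [∞, 11, 0]
D(2):
  [0, 19, 3]
  [4, 0, 7]
  [15, 11, 0]
D(3):
  [0, 14, 3]
  [4, 0, 7]
  [15, 11, 0]
Answer: G*[1][3] = 3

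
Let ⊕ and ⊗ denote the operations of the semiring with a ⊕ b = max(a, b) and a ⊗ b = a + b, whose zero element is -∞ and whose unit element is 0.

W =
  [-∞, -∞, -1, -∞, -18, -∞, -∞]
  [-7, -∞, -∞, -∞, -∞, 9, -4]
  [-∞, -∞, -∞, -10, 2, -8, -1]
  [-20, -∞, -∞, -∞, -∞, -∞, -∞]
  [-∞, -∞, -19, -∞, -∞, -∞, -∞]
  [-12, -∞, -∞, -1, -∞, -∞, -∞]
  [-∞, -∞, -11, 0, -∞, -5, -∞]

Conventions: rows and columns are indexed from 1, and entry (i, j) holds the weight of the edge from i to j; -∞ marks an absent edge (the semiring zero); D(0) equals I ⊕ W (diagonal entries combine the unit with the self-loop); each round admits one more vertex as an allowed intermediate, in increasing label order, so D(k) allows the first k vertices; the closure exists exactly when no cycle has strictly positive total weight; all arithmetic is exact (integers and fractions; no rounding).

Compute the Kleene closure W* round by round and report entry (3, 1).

D(0):
  [0, -∞, -1, -∞, -18, -∞, -∞]
  [-7, 0, -∞, -∞, -∞, 9, -4]
  [-∞, -∞, 0, -10, 2, -8, -1]
  [-20, -∞, -∞, 0, -∞, -∞, -∞]
  [-∞, -∞, -19, -∞, 0, -∞, -∞]
  [-12, -∞, -∞, -1, -∞, 0, -∞]
  [-∞, -∞, -11, 0, -∞, -5, 0]
D(1):
  [0, -∞, -1, -∞, -18, -∞, -∞]
  [-7, 0, -8, -∞, -25, 9, -4]
  [-∞, -∞, 0, -10, 2, -8, -1]
  [-20, -∞, -21, 0, -38, -∞, -∞]
  [-∞, -∞, -19, -∞, 0, -∞, -∞]
  [-12, -∞, -13, -1, -30, 0, -∞]
  [-∞, -∞, -11, 0, -∞, -5, 0]
D(2):
  [0, -∞, -1, -∞, -18, -∞, -∞]
  [-7, 0, -8, -∞, -25, 9, -4]
  [-∞, -∞, 0, -10, 2, -8, -1]
  [-20, -∞, -21, 0, -38, -∞, -∞]
  [-∞, -∞, -19, -∞, 0, -∞, -∞]
  [-12, -∞, -13, -1, -30, 0, -∞]
  [-∞, -∞, -11, 0, -∞, -5, 0]
D(3):
  [0, -∞, -1, -11, 1, -9, -2]
  [-7, 0, -8, -18, -6, 9, -4]
  [-∞, -∞, 0, -10, 2, -8, -1]
  [-20, -∞, -21, 0, -19, -29, -22]
  [-∞, -∞, -19, -29, 0, -27, -20]
  [-12, -∞, -13, -1, -11, 0, -14]
  [-∞, -∞, -11, 0, -9, -5, 0]
D(4):
  [0, -∞, -1, -11, 1, -9, -2]
  [-7, 0, -8, -18, -6, 9, -4]
  [-30, -∞, 0, -10, 2, -8, -1]
  [-20, -∞, -21, 0, -19, -29, -22]
  [-49, -∞, -19, -29, 0, -27, -20]
  [-12, -∞, -13, -1, -11, 0, -14]
  [-20, -∞, -11, 0, -9, -5, 0]
D(5):
  [0, -∞, -1, -11, 1, -9, -2]
  [-7, 0, -8, -18, -6, 9, -4]
  [-30, -∞, 0, -10, 2, -8, -1]
  [-20, -∞, -21, 0, -19, -29, -22]
  [-49, -∞, -19, -29, 0, -27, -20]
  [-12, -∞, -13, -1, -11, 0, -14]
  [-20, -∞, -11, 0, -9, -5, 0]
D(6):
  [0, -∞, -1, -10, 1, -9, -2]
  [-3, 0, -4, 8, -2, 9, -4]
  [-20, -∞, 0, -9, 2, -8, -1]
  [-20, -∞, -21, 0, -19, -29, -22]
  [-39, -∞, -19, -28, 0, -27, -20]
  [-12, -∞, -13, -1, -11, 0, -14]
  [-17, -∞, -11, 0, -9, -5, 0]
D(7):
  [0, -∞, -1, -2, 1, -7, -2]
  [-3, 0, -4, 8, -2, 9, -4]
  [-18, -∞, 0, -1, 2, -6, -1]
  [-20, -∞, -21, 0, -19, -27, -22]
  [-37, -∞, -19, -20, 0, -25, -20]
  [-12, -∞, -13, -1, -11, 0, -14]
  [-17, -∞, -11, 0, -9, -5, 0]
Answer: W*[3][1] = -18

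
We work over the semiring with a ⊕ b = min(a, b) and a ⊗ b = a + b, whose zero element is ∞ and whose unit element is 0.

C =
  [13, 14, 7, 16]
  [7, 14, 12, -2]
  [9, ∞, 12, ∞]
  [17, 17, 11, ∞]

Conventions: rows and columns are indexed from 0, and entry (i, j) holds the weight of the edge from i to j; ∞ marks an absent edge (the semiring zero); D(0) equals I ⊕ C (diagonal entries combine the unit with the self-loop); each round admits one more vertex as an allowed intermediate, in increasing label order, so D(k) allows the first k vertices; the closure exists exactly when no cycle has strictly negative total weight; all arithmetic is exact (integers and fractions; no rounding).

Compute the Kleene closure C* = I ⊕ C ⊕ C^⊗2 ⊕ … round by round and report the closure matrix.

D(0):
  [0, 14, 7, 16]
  [7, 0, 12, -2]
  [9, ∞, 0, ∞]
  [17, 17, 11, 0]
D(1):
  [0, 14, 7, 16]
  [7, 0, 12, -2]
  [9, 23, 0, 25]
  [17, 17, 11, 0]
D(2):
  [0, 14, 7, 12]
  [7, 0, 12, -2]
  [9, 23, 0, 21]
  [17, 17, 11, 0]
D(3):
  [0, 14, 7, 12]
  [7, 0, 12, -2]
  [9, 23, 0, 21]
  [17, 17, 11, 0]
D(4):
  [0, 14, 7, 12]
  [7, 0, 9, -2]
  [9, 23, 0, 21]
  [17, 17, 11, 0]
Answer: C* = [[0, 14, 7, 12], [7, 0, 9, -2], [9, 23, 0, 21], [17, 17, 11, 0]]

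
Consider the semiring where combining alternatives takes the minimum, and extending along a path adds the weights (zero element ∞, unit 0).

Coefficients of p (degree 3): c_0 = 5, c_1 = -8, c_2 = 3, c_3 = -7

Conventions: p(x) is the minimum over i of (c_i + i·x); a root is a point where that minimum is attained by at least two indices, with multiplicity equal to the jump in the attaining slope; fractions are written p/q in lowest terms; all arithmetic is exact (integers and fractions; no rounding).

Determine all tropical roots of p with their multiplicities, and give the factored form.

hull edge (i=0, c=5) to (i=1, c=-8): slope -13, span 1
hull edge (i=1, c=-8) to (i=3, c=-7): slope 1/2, span 2
Factored form: p(x) = -7 ⊗ (x ⊕ (-1/2)) ⊗ (x ⊕ (-1/2)) ⊗ (x ⊕ 13)
Answer: roots = -1/2 (mult 2), 13 (mult 1)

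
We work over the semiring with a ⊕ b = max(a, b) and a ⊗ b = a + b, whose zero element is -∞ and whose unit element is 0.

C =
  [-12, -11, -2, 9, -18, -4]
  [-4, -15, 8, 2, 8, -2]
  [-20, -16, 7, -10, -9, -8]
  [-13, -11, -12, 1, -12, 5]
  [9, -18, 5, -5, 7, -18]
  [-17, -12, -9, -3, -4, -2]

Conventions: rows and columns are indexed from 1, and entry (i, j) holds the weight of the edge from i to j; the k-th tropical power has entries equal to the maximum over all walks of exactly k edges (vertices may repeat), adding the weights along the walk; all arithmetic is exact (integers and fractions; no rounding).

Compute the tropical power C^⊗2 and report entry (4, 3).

C^⊗2:
  [-4, -2, 5, 10, -3, 14]
  [17, -8, 15, 5, 15, 7]
  [0, -9, 14, -3, -2, -1]
  [-3, -7, -3, 2, 1, 6]
  [16, -2, 12, 18, 14, 5]
  [5, -14, 1, -2, 3, 2]
Key observation: the optimum is the walk 4->2->3, with weight (-11) + 8 = -3.
Optimal value attained by: walk 4->2->3.
Answer: (C^⊗2)[4][3] = -3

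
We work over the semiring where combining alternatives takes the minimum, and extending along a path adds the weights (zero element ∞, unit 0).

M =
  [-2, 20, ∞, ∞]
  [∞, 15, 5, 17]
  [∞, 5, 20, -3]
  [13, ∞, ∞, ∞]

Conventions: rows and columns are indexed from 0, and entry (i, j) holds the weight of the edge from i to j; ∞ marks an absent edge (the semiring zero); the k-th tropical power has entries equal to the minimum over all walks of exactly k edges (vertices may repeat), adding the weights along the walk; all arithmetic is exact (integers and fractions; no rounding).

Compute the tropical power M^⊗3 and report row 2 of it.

M^⊗2:
  [-4, 18, 25, 37]
  [30, 10, 20, 2]
  [10, 20, 10, 17]
  [11, 33, ∞, ∞]
M^⊗3:
  [-6, 16, 23, 22]
  [15, 25, 15, 17]
  [8, 15, 25, 7]
  [9, 31, 38, 50]
Answer: row 2 of M^⊗3 = [8, 15, 25, 7]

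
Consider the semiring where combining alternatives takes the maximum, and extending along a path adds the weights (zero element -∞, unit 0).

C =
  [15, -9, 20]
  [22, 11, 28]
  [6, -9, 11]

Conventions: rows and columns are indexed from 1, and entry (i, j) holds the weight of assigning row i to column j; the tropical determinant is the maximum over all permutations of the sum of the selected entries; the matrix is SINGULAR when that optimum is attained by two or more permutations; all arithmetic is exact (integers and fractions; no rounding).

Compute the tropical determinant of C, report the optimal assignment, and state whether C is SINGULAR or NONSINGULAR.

σ = (1, 2, 3): 15 + 11 + 11 = 37
σ = (1, 3, 2): 15 + 28 + (-9) = 34
σ = (2, 1, 3): (-9) + 22 + 11 = 24
σ = (2, 3, 1): (-9) + 28 + 6 = 25
σ = (3, 1, 2): 20 + 22 + (-9) = 33
σ = (3, 2, 1): 20 + 11 + 6 = 37
Optimal value attained by: σ = (1, 2, 3).
Answer: det⊕(C) = 37; verdict: SINGULAR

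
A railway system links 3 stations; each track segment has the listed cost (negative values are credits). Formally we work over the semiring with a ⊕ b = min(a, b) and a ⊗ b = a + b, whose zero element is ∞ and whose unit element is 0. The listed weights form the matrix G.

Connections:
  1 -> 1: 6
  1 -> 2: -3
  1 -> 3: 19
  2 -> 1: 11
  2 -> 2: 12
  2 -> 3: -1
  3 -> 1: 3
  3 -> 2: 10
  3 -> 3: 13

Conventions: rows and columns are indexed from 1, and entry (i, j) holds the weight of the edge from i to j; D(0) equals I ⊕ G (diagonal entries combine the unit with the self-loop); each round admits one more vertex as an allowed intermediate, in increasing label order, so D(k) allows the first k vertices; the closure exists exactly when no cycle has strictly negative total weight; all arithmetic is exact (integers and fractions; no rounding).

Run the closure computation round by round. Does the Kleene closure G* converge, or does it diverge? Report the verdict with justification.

D(0):
  [0, -3, 19]
  [11, 0, -1]
  [3, 10, 0]
D(1):
  [0, -3, 19]
  [11, 0, -1]
  [3, 0, 0]
Detection: at round 2, diagonal entry (3, 3) turns strictly negative.
Key observation: the cycle 3->1->2->3 has total weight 3 + (-3) + (-1), which is strictly negative.
Answer: DIVERGES — negative cycle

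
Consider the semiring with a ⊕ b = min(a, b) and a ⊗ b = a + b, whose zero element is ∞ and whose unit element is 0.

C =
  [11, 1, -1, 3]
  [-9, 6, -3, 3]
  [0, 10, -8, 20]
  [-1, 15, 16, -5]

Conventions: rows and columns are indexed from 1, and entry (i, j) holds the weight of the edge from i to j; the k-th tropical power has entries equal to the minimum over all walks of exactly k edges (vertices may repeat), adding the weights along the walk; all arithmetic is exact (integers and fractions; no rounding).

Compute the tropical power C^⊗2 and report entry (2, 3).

C^⊗2:
  [-8, 7, -9, -2]
  [-3, -8, -11, -6]
  [-8, 1, -16, 3]
  [-6, 0, -2, -10]
Key observation: the optimum is the walk 2->3->3, with weight (-3) + (-8) = -11.
Optimal value attained by: walk 2->3->3.
Answer: (C^⊗2)[2][3] = -11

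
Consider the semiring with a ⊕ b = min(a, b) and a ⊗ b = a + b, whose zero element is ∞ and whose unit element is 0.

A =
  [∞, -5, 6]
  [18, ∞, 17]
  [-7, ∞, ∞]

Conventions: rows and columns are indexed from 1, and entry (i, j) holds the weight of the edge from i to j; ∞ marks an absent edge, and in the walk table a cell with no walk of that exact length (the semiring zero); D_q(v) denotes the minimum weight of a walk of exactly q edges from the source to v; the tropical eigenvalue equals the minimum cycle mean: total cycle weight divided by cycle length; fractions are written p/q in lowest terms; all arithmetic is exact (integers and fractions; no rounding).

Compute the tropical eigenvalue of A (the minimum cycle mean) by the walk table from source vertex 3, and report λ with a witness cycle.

q=0: [∞, ∞, 0]
q=1: [-7, ∞, ∞]
q=2: [∞, -12, -1]
q=3: [-8, ∞, 5]
Optimal cycle mean attained by: cycle 1->3->1, total 6 + (-7), length 2.
Answer: λ = -1/2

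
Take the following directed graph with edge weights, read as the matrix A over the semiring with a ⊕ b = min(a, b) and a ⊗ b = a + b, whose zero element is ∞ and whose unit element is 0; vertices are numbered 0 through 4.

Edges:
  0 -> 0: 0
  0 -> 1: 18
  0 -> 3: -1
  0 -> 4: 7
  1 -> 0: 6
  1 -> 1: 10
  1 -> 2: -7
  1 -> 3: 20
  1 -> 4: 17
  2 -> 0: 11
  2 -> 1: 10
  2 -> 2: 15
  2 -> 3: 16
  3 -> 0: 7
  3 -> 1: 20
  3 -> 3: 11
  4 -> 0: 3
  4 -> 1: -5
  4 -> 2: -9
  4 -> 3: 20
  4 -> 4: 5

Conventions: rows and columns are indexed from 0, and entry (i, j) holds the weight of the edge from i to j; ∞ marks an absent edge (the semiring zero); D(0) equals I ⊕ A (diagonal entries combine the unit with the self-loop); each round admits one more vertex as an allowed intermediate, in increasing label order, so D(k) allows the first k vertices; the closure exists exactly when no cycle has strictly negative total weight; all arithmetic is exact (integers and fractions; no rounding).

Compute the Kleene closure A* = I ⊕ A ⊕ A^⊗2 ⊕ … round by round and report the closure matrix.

D(0):
  [0, 18, ∞, -1, 7]
  [6, 0, -7, 20, 17]
  [11, 10, 0, 16, ∞]
  [7, 20, ∞, 0, ∞]
  [3, -5, -9, 20, 0]
D(1):
  [0, 18, ∞, -1, 7]
  [6, 0, -7, 5, 13]
  [11, 10, 0, 10, 18]
  [7, 20, ∞, 0, 14]
  [3, -5, -9, 2, 0]
D(2):
  [0, 18, 11, -1, 7]
  [6, 0, -7, 5, 13]
  [11, 10, 0, 10, 18]
  [7, 20, 13, 0, 14]
  [1, -5, -12, 0, 0]
D(3):
  [0, 18, 11, -1, 7]
  [4, 0, -7, 3, 11]
  [11, 10, 0, 10, 18]
  [7, 20, 13, 0, 14]
  [-1, -5, -12, -2, 0]
D(4):
  [0, 18, 11, -1, 7]
  [4, 0, -7, 3, 11]
  [11, 10, 0, 10, 18]
  [7, 20, 13, 0, 14]
  [-1, -5, -12, -2, 0]
D(5):
  [0, 2, -5, -1, 7]
  [4, 0, -7, 3, 11]
  [11, 10, 0, 10, 18]
  [7, 9, 2, 0, 14]
  [-1, -5, -12, -2, 0]
Answer: A* = [[0, 2, -5, -1, 7], [4, 0, -7, 3, 11], [11, 10, 0, 10, 18], [7, 9, 2, 0, 14], [-1, -5, -12, -2, 0]]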